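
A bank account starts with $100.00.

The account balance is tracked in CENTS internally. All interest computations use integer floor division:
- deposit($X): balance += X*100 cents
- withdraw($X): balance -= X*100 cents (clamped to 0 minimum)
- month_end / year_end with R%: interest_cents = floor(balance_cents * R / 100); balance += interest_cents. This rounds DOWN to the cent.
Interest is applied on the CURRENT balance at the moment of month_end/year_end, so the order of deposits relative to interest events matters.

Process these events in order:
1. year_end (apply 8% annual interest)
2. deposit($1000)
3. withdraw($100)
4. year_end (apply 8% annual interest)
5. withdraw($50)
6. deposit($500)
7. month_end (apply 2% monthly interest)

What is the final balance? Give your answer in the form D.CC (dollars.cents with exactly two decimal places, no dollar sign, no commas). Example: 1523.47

After 1 (year_end (apply 8% annual interest)): balance=$108.00 total_interest=$8.00
After 2 (deposit($1000)): balance=$1108.00 total_interest=$8.00
After 3 (withdraw($100)): balance=$1008.00 total_interest=$8.00
After 4 (year_end (apply 8% annual interest)): balance=$1088.64 total_interest=$88.64
After 5 (withdraw($50)): balance=$1038.64 total_interest=$88.64
After 6 (deposit($500)): balance=$1538.64 total_interest=$88.64
After 7 (month_end (apply 2% monthly interest)): balance=$1569.41 total_interest=$119.41

Answer: 1569.41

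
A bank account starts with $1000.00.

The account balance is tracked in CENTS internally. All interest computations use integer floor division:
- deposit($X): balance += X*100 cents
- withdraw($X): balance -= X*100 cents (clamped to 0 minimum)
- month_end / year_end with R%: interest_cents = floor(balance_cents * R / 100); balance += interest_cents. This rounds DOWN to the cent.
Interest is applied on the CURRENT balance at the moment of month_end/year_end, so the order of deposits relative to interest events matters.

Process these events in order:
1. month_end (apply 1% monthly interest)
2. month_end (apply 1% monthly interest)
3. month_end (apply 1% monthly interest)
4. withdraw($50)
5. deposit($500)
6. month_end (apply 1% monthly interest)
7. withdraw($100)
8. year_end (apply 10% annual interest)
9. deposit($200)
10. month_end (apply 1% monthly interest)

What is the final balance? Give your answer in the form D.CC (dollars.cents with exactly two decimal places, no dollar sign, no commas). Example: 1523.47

After 1 (month_end (apply 1% monthly interest)): balance=$1010.00 total_interest=$10.00
After 2 (month_end (apply 1% monthly interest)): balance=$1020.10 total_interest=$20.10
After 3 (month_end (apply 1% monthly interest)): balance=$1030.30 total_interest=$30.30
After 4 (withdraw($50)): balance=$980.30 total_interest=$30.30
After 5 (deposit($500)): balance=$1480.30 total_interest=$30.30
After 6 (month_end (apply 1% monthly interest)): balance=$1495.10 total_interest=$45.10
After 7 (withdraw($100)): balance=$1395.10 total_interest=$45.10
After 8 (year_end (apply 10% annual interest)): balance=$1534.61 total_interest=$184.61
After 9 (deposit($200)): balance=$1734.61 total_interest=$184.61
After 10 (month_end (apply 1% monthly interest)): balance=$1751.95 total_interest=$201.95

Answer: 1751.95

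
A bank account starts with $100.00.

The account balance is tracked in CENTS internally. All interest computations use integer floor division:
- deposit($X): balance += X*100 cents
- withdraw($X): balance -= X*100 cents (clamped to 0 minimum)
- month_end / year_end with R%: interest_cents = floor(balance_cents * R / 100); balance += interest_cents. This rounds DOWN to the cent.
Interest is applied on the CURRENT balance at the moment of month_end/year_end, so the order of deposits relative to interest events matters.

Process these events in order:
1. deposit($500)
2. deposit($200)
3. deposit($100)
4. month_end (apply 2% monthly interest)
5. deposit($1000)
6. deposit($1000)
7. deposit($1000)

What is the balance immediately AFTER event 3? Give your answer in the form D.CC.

Answer: 900.00

Derivation:
After 1 (deposit($500)): balance=$600.00 total_interest=$0.00
After 2 (deposit($200)): balance=$800.00 total_interest=$0.00
After 3 (deposit($100)): balance=$900.00 total_interest=$0.00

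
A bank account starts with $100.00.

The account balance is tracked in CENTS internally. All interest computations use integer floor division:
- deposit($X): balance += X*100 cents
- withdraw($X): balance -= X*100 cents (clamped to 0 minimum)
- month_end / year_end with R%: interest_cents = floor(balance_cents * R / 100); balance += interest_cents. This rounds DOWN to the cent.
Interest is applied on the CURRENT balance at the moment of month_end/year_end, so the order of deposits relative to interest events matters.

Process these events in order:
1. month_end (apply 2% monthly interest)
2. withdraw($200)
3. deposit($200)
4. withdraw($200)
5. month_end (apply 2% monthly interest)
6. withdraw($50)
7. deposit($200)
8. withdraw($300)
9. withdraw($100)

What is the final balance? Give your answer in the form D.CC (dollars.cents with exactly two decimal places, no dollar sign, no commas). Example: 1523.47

Answer: 0.00

Derivation:
After 1 (month_end (apply 2% monthly interest)): balance=$102.00 total_interest=$2.00
After 2 (withdraw($200)): balance=$0.00 total_interest=$2.00
After 3 (deposit($200)): balance=$200.00 total_interest=$2.00
After 4 (withdraw($200)): balance=$0.00 total_interest=$2.00
After 5 (month_end (apply 2% monthly interest)): balance=$0.00 total_interest=$2.00
After 6 (withdraw($50)): balance=$0.00 total_interest=$2.00
After 7 (deposit($200)): balance=$200.00 total_interest=$2.00
After 8 (withdraw($300)): balance=$0.00 total_interest=$2.00
After 9 (withdraw($100)): balance=$0.00 total_interest=$2.00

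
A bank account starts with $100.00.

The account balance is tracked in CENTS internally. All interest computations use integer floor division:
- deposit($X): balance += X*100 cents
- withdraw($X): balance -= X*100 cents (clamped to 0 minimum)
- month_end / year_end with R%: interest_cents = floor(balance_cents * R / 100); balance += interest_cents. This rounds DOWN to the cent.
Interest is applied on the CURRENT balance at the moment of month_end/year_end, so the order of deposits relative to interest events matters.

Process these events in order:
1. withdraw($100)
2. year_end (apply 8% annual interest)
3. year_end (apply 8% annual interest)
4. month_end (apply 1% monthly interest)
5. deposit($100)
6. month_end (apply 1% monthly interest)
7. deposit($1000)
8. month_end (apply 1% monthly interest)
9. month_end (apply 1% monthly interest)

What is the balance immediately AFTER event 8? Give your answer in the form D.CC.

After 1 (withdraw($100)): balance=$0.00 total_interest=$0.00
After 2 (year_end (apply 8% annual interest)): balance=$0.00 total_interest=$0.00
After 3 (year_end (apply 8% annual interest)): balance=$0.00 total_interest=$0.00
After 4 (month_end (apply 1% monthly interest)): balance=$0.00 total_interest=$0.00
After 5 (deposit($100)): balance=$100.00 total_interest=$0.00
After 6 (month_end (apply 1% monthly interest)): balance=$101.00 total_interest=$1.00
After 7 (deposit($1000)): balance=$1101.00 total_interest=$1.00
After 8 (month_end (apply 1% monthly interest)): balance=$1112.01 total_interest=$12.01

Answer: 1112.01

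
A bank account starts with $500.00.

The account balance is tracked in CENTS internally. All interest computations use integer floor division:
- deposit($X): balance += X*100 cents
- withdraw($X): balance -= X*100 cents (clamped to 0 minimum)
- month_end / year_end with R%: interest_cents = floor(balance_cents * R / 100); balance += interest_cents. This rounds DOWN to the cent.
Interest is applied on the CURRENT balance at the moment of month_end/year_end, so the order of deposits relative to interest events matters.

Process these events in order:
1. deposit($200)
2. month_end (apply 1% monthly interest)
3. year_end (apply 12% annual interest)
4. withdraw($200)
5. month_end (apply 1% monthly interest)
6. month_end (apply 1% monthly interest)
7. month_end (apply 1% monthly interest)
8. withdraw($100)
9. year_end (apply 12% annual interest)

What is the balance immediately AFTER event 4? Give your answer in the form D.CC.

After 1 (deposit($200)): balance=$700.00 total_interest=$0.00
After 2 (month_end (apply 1% monthly interest)): balance=$707.00 total_interest=$7.00
After 3 (year_end (apply 12% annual interest)): balance=$791.84 total_interest=$91.84
After 4 (withdraw($200)): balance=$591.84 total_interest=$91.84

Answer: 591.84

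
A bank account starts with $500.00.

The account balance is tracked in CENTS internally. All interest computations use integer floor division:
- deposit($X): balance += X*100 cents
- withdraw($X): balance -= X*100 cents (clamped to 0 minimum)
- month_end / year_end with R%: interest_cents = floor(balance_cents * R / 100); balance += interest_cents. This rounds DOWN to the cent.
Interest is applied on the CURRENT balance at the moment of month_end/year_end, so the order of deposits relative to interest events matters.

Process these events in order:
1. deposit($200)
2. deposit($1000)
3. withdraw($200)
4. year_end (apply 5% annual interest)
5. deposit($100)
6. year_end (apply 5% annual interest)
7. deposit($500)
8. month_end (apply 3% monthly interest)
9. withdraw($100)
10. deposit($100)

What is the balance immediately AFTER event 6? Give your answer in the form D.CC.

Answer: 1758.75

Derivation:
After 1 (deposit($200)): balance=$700.00 total_interest=$0.00
After 2 (deposit($1000)): balance=$1700.00 total_interest=$0.00
After 3 (withdraw($200)): balance=$1500.00 total_interest=$0.00
After 4 (year_end (apply 5% annual interest)): balance=$1575.00 total_interest=$75.00
After 5 (deposit($100)): balance=$1675.00 total_interest=$75.00
After 6 (year_end (apply 5% annual interest)): balance=$1758.75 total_interest=$158.75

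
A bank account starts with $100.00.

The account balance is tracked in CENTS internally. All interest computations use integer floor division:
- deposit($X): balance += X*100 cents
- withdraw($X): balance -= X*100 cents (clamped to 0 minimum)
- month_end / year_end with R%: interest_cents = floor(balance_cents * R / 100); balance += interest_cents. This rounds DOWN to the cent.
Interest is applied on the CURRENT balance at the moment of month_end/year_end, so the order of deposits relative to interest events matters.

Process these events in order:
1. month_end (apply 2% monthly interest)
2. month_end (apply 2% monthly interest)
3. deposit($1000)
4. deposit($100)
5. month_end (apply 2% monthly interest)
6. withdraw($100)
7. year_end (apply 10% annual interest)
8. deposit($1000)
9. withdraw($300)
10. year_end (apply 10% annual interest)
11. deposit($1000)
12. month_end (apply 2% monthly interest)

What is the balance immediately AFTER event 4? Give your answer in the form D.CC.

After 1 (month_end (apply 2% monthly interest)): balance=$102.00 total_interest=$2.00
After 2 (month_end (apply 2% monthly interest)): balance=$104.04 total_interest=$4.04
After 3 (deposit($1000)): balance=$1104.04 total_interest=$4.04
After 4 (deposit($100)): balance=$1204.04 total_interest=$4.04

Answer: 1204.04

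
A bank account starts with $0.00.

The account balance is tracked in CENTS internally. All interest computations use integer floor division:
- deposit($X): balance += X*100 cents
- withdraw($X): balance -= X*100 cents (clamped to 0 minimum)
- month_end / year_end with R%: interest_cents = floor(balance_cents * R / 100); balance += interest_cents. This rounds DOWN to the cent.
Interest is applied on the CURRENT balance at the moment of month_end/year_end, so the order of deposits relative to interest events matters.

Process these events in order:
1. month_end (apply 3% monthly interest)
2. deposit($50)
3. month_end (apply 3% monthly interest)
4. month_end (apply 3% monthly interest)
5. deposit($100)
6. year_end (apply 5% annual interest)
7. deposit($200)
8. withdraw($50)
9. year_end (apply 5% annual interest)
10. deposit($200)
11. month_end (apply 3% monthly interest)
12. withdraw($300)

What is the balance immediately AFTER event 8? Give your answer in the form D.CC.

Answer: 310.69

Derivation:
After 1 (month_end (apply 3% monthly interest)): balance=$0.00 total_interest=$0.00
After 2 (deposit($50)): balance=$50.00 total_interest=$0.00
After 3 (month_end (apply 3% monthly interest)): balance=$51.50 total_interest=$1.50
After 4 (month_end (apply 3% monthly interest)): balance=$53.04 total_interest=$3.04
After 5 (deposit($100)): balance=$153.04 total_interest=$3.04
After 6 (year_end (apply 5% annual interest)): balance=$160.69 total_interest=$10.69
After 7 (deposit($200)): balance=$360.69 total_interest=$10.69
After 8 (withdraw($50)): balance=$310.69 total_interest=$10.69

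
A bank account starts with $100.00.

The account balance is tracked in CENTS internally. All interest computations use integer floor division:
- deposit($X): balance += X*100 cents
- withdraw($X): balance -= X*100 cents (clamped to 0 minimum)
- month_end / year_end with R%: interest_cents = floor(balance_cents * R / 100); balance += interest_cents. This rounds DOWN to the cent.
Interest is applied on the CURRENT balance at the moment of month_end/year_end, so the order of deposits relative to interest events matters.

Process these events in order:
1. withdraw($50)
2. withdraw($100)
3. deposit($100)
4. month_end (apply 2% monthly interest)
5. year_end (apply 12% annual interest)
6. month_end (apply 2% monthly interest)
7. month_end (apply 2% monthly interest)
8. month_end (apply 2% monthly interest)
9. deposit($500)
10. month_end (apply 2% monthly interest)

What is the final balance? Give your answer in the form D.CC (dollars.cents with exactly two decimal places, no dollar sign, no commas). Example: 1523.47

After 1 (withdraw($50)): balance=$50.00 total_interest=$0.00
After 2 (withdraw($100)): balance=$0.00 total_interest=$0.00
After 3 (deposit($100)): balance=$100.00 total_interest=$0.00
After 4 (month_end (apply 2% monthly interest)): balance=$102.00 total_interest=$2.00
After 5 (year_end (apply 12% annual interest)): balance=$114.24 total_interest=$14.24
After 6 (month_end (apply 2% monthly interest)): balance=$116.52 total_interest=$16.52
After 7 (month_end (apply 2% monthly interest)): balance=$118.85 total_interest=$18.85
After 8 (month_end (apply 2% monthly interest)): balance=$121.22 total_interest=$21.22
After 9 (deposit($500)): balance=$621.22 total_interest=$21.22
After 10 (month_end (apply 2% monthly interest)): balance=$633.64 total_interest=$33.64

Answer: 633.64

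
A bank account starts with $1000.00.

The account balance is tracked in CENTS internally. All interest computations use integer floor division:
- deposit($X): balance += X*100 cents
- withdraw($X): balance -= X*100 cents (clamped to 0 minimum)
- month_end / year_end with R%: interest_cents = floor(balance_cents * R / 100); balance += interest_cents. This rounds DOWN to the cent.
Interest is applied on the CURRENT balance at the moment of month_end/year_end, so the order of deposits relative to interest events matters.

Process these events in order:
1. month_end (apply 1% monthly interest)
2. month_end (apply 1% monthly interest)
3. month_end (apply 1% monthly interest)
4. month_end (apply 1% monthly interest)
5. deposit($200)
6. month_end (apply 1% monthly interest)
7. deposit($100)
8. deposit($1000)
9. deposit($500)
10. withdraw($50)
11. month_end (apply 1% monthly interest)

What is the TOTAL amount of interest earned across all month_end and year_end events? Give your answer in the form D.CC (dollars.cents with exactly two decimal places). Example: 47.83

Answer: 81.03

Derivation:
After 1 (month_end (apply 1% monthly interest)): balance=$1010.00 total_interest=$10.00
After 2 (month_end (apply 1% monthly interest)): balance=$1020.10 total_interest=$20.10
After 3 (month_end (apply 1% monthly interest)): balance=$1030.30 total_interest=$30.30
After 4 (month_end (apply 1% monthly interest)): balance=$1040.60 total_interest=$40.60
After 5 (deposit($200)): balance=$1240.60 total_interest=$40.60
After 6 (month_end (apply 1% monthly interest)): balance=$1253.00 total_interest=$53.00
After 7 (deposit($100)): balance=$1353.00 total_interest=$53.00
After 8 (deposit($1000)): balance=$2353.00 total_interest=$53.00
After 9 (deposit($500)): balance=$2853.00 total_interest=$53.00
After 10 (withdraw($50)): balance=$2803.00 total_interest=$53.00
After 11 (month_end (apply 1% monthly interest)): balance=$2831.03 total_interest=$81.03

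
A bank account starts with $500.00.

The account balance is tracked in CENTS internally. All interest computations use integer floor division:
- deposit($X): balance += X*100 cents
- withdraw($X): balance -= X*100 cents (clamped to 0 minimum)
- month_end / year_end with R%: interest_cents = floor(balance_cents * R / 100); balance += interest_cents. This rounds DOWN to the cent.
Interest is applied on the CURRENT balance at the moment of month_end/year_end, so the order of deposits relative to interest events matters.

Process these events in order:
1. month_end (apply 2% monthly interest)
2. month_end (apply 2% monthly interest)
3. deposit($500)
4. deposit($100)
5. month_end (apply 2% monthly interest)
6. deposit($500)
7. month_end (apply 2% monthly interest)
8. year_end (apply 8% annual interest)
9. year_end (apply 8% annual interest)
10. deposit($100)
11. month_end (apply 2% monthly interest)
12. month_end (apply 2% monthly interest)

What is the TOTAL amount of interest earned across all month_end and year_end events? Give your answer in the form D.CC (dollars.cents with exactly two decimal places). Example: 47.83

Answer: 437.21

Derivation:
After 1 (month_end (apply 2% monthly interest)): balance=$510.00 total_interest=$10.00
After 2 (month_end (apply 2% monthly interest)): balance=$520.20 total_interest=$20.20
After 3 (deposit($500)): balance=$1020.20 total_interest=$20.20
After 4 (deposit($100)): balance=$1120.20 total_interest=$20.20
After 5 (month_end (apply 2% monthly interest)): balance=$1142.60 total_interest=$42.60
After 6 (deposit($500)): balance=$1642.60 total_interest=$42.60
After 7 (month_end (apply 2% monthly interest)): balance=$1675.45 total_interest=$75.45
After 8 (year_end (apply 8% annual interest)): balance=$1809.48 total_interest=$209.48
After 9 (year_end (apply 8% annual interest)): balance=$1954.23 total_interest=$354.23
After 10 (deposit($100)): balance=$2054.23 total_interest=$354.23
After 11 (month_end (apply 2% monthly interest)): balance=$2095.31 total_interest=$395.31
After 12 (month_end (apply 2% monthly interest)): balance=$2137.21 total_interest=$437.21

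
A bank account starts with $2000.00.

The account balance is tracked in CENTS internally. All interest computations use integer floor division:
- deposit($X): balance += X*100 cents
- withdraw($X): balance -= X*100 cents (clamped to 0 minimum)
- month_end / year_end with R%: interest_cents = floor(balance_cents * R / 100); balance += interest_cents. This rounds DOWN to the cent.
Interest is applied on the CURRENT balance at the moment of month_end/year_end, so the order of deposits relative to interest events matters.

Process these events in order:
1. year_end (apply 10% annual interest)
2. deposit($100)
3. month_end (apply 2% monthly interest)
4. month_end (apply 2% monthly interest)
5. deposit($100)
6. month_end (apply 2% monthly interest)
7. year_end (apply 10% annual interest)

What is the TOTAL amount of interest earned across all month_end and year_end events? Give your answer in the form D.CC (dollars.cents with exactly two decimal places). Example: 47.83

Answer: 597.04

Derivation:
After 1 (year_end (apply 10% annual interest)): balance=$2200.00 total_interest=$200.00
After 2 (deposit($100)): balance=$2300.00 total_interest=$200.00
After 3 (month_end (apply 2% monthly interest)): balance=$2346.00 total_interest=$246.00
After 4 (month_end (apply 2% monthly interest)): balance=$2392.92 total_interest=$292.92
After 5 (deposit($100)): balance=$2492.92 total_interest=$292.92
After 6 (month_end (apply 2% monthly interest)): balance=$2542.77 total_interest=$342.77
After 7 (year_end (apply 10% annual interest)): balance=$2797.04 total_interest=$597.04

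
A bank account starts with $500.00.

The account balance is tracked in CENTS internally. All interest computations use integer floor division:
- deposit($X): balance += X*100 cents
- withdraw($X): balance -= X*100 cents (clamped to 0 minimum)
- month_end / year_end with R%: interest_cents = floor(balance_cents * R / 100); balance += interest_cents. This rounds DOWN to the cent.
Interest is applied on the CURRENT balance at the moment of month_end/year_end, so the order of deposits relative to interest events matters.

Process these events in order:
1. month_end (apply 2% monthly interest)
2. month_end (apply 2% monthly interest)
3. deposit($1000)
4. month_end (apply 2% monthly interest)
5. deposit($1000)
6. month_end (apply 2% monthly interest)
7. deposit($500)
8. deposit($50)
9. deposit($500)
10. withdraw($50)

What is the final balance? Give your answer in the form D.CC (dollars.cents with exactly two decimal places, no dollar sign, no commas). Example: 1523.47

Answer: 3601.61

Derivation:
After 1 (month_end (apply 2% monthly interest)): balance=$510.00 total_interest=$10.00
After 2 (month_end (apply 2% monthly interest)): balance=$520.20 total_interest=$20.20
After 3 (deposit($1000)): balance=$1520.20 total_interest=$20.20
After 4 (month_end (apply 2% monthly interest)): balance=$1550.60 total_interest=$50.60
After 5 (deposit($1000)): balance=$2550.60 total_interest=$50.60
After 6 (month_end (apply 2% monthly interest)): balance=$2601.61 total_interest=$101.61
After 7 (deposit($500)): balance=$3101.61 total_interest=$101.61
After 8 (deposit($50)): balance=$3151.61 total_interest=$101.61
After 9 (deposit($500)): balance=$3651.61 total_interest=$101.61
After 10 (withdraw($50)): balance=$3601.61 total_interest=$101.61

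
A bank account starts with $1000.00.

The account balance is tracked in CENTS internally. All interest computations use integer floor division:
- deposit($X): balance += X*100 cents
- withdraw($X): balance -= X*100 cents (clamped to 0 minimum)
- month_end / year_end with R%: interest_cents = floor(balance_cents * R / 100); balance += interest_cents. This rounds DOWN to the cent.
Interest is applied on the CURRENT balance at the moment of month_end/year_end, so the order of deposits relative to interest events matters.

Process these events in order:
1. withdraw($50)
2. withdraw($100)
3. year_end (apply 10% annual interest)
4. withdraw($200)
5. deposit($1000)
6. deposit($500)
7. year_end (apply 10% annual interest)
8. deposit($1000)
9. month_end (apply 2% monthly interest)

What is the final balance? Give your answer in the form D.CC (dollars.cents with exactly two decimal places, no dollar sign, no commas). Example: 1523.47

Answer: 3527.67

Derivation:
After 1 (withdraw($50)): balance=$950.00 total_interest=$0.00
After 2 (withdraw($100)): balance=$850.00 total_interest=$0.00
After 3 (year_end (apply 10% annual interest)): balance=$935.00 total_interest=$85.00
After 4 (withdraw($200)): balance=$735.00 total_interest=$85.00
After 5 (deposit($1000)): balance=$1735.00 total_interest=$85.00
After 6 (deposit($500)): balance=$2235.00 total_interest=$85.00
After 7 (year_end (apply 10% annual interest)): balance=$2458.50 total_interest=$308.50
After 8 (deposit($1000)): balance=$3458.50 total_interest=$308.50
After 9 (month_end (apply 2% monthly interest)): balance=$3527.67 total_interest=$377.67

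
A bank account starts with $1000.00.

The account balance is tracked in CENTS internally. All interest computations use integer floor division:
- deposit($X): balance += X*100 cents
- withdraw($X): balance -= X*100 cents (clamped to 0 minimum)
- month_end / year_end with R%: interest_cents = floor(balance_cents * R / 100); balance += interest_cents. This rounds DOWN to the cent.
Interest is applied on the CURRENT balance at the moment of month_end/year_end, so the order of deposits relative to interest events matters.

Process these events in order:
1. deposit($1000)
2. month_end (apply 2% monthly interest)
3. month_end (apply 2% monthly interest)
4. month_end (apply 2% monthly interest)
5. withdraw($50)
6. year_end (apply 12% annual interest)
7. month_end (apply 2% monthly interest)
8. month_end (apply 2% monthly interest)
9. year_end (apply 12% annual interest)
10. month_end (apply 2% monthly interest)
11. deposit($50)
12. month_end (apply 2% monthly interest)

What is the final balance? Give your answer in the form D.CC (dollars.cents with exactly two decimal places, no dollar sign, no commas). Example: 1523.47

After 1 (deposit($1000)): balance=$2000.00 total_interest=$0.00
After 2 (month_end (apply 2% monthly interest)): balance=$2040.00 total_interest=$40.00
After 3 (month_end (apply 2% monthly interest)): balance=$2080.80 total_interest=$80.80
After 4 (month_end (apply 2% monthly interest)): balance=$2122.41 total_interest=$122.41
After 5 (withdraw($50)): balance=$2072.41 total_interest=$122.41
After 6 (year_end (apply 12% annual interest)): balance=$2321.09 total_interest=$371.09
After 7 (month_end (apply 2% monthly interest)): balance=$2367.51 total_interest=$417.51
After 8 (month_end (apply 2% monthly interest)): balance=$2414.86 total_interest=$464.86
After 9 (year_end (apply 12% annual interest)): balance=$2704.64 total_interest=$754.64
After 10 (month_end (apply 2% monthly interest)): balance=$2758.73 total_interest=$808.73
After 11 (deposit($50)): balance=$2808.73 total_interest=$808.73
After 12 (month_end (apply 2% monthly interest)): balance=$2864.90 total_interest=$864.90

Answer: 2864.90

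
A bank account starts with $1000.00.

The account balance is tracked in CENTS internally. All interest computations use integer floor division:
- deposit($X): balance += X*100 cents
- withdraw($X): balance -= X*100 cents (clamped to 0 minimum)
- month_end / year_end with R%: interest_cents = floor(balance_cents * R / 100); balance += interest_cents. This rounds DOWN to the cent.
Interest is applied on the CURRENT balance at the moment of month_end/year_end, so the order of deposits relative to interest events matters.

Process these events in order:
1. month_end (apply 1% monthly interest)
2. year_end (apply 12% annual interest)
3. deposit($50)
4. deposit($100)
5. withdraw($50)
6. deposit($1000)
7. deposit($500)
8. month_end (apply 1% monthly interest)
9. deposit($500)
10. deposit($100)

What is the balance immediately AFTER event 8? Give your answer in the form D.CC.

Answer: 2758.51

Derivation:
After 1 (month_end (apply 1% monthly interest)): balance=$1010.00 total_interest=$10.00
After 2 (year_end (apply 12% annual interest)): balance=$1131.20 total_interest=$131.20
After 3 (deposit($50)): balance=$1181.20 total_interest=$131.20
After 4 (deposit($100)): balance=$1281.20 total_interest=$131.20
After 5 (withdraw($50)): balance=$1231.20 total_interest=$131.20
After 6 (deposit($1000)): balance=$2231.20 total_interest=$131.20
After 7 (deposit($500)): balance=$2731.20 total_interest=$131.20
After 8 (month_end (apply 1% monthly interest)): balance=$2758.51 total_interest=$158.51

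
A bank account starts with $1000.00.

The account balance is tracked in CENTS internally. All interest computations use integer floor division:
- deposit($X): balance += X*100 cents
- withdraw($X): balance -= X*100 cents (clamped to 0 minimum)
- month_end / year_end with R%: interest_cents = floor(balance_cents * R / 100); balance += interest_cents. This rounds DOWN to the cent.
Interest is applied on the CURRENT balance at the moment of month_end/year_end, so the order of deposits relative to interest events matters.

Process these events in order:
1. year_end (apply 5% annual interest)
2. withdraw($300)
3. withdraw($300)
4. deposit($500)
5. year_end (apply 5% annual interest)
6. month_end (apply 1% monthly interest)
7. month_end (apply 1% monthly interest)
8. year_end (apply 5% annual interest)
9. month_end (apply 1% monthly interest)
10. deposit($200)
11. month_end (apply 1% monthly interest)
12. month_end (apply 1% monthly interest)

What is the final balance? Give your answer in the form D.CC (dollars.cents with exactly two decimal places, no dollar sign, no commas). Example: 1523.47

After 1 (year_end (apply 5% annual interest)): balance=$1050.00 total_interest=$50.00
After 2 (withdraw($300)): balance=$750.00 total_interest=$50.00
After 3 (withdraw($300)): balance=$450.00 total_interest=$50.00
After 4 (deposit($500)): balance=$950.00 total_interest=$50.00
After 5 (year_end (apply 5% annual interest)): balance=$997.50 total_interest=$97.50
After 6 (month_end (apply 1% monthly interest)): balance=$1007.47 total_interest=$107.47
After 7 (month_end (apply 1% monthly interest)): balance=$1017.54 total_interest=$117.54
After 8 (year_end (apply 5% annual interest)): balance=$1068.41 total_interest=$168.41
After 9 (month_end (apply 1% monthly interest)): balance=$1079.09 total_interest=$179.09
After 10 (deposit($200)): balance=$1279.09 total_interest=$179.09
After 11 (month_end (apply 1% monthly interest)): balance=$1291.88 total_interest=$191.88
After 12 (month_end (apply 1% monthly interest)): balance=$1304.79 total_interest=$204.79

Answer: 1304.79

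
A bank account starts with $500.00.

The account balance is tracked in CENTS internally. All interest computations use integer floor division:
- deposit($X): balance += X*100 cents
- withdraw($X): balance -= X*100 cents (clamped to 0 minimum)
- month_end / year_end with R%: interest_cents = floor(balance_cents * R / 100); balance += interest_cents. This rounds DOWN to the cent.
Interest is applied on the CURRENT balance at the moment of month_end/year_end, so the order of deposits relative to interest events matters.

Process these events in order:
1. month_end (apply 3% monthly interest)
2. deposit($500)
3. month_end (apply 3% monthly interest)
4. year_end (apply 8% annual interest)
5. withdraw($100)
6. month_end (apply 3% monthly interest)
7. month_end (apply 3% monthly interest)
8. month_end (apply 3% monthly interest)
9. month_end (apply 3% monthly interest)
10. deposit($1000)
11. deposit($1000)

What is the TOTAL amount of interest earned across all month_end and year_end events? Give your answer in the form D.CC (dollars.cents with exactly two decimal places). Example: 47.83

Answer: 258.22

Derivation:
After 1 (month_end (apply 3% monthly interest)): balance=$515.00 total_interest=$15.00
After 2 (deposit($500)): balance=$1015.00 total_interest=$15.00
After 3 (month_end (apply 3% monthly interest)): balance=$1045.45 total_interest=$45.45
After 4 (year_end (apply 8% annual interest)): balance=$1129.08 total_interest=$129.08
After 5 (withdraw($100)): balance=$1029.08 total_interest=$129.08
After 6 (month_end (apply 3% monthly interest)): balance=$1059.95 total_interest=$159.95
After 7 (month_end (apply 3% monthly interest)): balance=$1091.74 total_interest=$191.74
After 8 (month_end (apply 3% monthly interest)): balance=$1124.49 total_interest=$224.49
After 9 (month_end (apply 3% monthly interest)): balance=$1158.22 total_interest=$258.22
After 10 (deposit($1000)): balance=$2158.22 total_interest=$258.22
After 11 (deposit($1000)): balance=$3158.22 total_interest=$258.22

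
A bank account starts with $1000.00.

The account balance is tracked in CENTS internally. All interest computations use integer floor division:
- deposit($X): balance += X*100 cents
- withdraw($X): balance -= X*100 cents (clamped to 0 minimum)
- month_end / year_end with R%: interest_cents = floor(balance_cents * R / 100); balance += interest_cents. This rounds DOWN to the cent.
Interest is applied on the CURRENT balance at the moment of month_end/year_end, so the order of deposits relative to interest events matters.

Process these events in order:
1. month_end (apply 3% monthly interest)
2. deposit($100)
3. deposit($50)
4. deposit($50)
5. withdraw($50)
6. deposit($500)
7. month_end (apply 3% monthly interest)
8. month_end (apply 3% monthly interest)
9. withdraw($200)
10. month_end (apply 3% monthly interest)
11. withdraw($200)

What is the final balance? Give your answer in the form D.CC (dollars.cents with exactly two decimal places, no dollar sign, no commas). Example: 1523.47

Answer: 1429.77

Derivation:
After 1 (month_end (apply 3% monthly interest)): balance=$1030.00 total_interest=$30.00
After 2 (deposit($100)): balance=$1130.00 total_interest=$30.00
After 3 (deposit($50)): balance=$1180.00 total_interest=$30.00
After 4 (deposit($50)): balance=$1230.00 total_interest=$30.00
After 5 (withdraw($50)): balance=$1180.00 total_interest=$30.00
After 6 (deposit($500)): balance=$1680.00 total_interest=$30.00
After 7 (month_end (apply 3% monthly interest)): balance=$1730.40 total_interest=$80.40
After 8 (month_end (apply 3% monthly interest)): balance=$1782.31 total_interest=$132.31
After 9 (withdraw($200)): balance=$1582.31 total_interest=$132.31
After 10 (month_end (apply 3% monthly interest)): balance=$1629.77 total_interest=$179.77
After 11 (withdraw($200)): balance=$1429.77 total_interest=$179.77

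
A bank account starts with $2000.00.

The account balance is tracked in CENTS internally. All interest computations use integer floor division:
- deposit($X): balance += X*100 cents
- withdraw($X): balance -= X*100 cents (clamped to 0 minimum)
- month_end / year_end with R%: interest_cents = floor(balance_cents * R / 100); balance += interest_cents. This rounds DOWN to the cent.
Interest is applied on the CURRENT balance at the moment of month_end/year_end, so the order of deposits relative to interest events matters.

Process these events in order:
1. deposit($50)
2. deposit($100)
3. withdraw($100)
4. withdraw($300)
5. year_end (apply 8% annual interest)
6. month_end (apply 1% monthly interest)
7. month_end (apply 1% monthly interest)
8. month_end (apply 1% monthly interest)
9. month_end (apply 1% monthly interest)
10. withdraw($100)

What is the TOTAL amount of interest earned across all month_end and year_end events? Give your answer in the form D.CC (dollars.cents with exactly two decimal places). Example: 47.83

Answer: 216.72

Derivation:
After 1 (deposit($50)): balance=$2050.00 total_interest=$0.00
After 2 (deposit($100)): balance=$2150.00 total_interest=$0.00
After 3 (withdraw($100)): balance=$2050.00 total_interest=$0.00
After 4 (withdraw($300)): balance=$1750.00 total_interest=$0.00
After 5 (year_end (apply 8% annual interest)): balance=$1890.00 total_interest=$140.00
After 6 (month_end (apply 1% monthly interest)): balance=$1908.90 total_interest=$158.90
After 7 (month_end (apply 1% monthly interest)): balance=$1927.98 total_interest=$177.98
After 8 (month_end (apply 1% monthly interest)): balance=$1947.25 total_interest=$197.25
After 9 (month_end (apply 1% monthly interest)): balance=$1966.72 total_interest=$216.72
After 10 (withdraw($100)): balance=$1866.72 total_interest=$216.72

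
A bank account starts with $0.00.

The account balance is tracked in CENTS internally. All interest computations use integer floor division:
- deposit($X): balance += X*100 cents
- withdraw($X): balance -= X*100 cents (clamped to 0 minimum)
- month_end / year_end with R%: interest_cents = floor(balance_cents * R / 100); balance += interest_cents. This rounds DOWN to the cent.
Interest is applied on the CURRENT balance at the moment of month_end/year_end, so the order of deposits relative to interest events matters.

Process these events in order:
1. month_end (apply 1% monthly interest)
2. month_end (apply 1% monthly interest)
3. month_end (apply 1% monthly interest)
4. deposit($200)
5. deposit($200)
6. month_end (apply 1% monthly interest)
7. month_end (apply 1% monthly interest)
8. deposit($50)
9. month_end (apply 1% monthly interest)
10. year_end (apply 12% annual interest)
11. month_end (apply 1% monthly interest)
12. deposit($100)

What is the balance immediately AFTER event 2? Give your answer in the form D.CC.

Answer: 0.00

Derivation:
After 1 (month_end (apply 1% monthly interest)): balance=$0.00 total_interest=$0.00
After 2 (month_end (apply 1% monthly interest)): balance=$0.00 total_interest=$0.00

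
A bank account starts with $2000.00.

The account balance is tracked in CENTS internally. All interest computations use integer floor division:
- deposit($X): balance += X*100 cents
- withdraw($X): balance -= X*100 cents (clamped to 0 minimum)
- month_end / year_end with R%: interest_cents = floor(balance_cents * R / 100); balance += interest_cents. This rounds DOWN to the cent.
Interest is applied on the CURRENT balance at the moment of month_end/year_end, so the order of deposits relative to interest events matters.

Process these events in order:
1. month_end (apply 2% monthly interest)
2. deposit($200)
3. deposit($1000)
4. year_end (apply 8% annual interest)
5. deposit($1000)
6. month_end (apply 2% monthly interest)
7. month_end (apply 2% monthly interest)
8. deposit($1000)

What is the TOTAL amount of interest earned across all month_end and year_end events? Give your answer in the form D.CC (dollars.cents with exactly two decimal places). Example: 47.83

Answer: 480.96

Derivation:
After 1 (month_end (apply 2% monthly interest)): balance=$2040.00 total_interest=$40.00
After 2 (deposit($200)): balance=$2240.00 total_interest=$40.00
After 3 (deposit($1000)): balance=$3240.00 total_interest=$40.00
After 4 (year_end (apply 8% annual interest)): balance=$3499.20 total_interest=$299.20
After 5 (deposit($1000)): balance=$4499.20 total_interest=$299.20
After 6 (month_end (apply 2% monthly interest)): balance=$4589.18 total_interest=$389.18
After 7 (month_end (apply 2% monthly interest)): balance=$4680.96 total_interest=$480.96
After 8 (deposit($1000)): balance=$5680.96 total_interest=$480.96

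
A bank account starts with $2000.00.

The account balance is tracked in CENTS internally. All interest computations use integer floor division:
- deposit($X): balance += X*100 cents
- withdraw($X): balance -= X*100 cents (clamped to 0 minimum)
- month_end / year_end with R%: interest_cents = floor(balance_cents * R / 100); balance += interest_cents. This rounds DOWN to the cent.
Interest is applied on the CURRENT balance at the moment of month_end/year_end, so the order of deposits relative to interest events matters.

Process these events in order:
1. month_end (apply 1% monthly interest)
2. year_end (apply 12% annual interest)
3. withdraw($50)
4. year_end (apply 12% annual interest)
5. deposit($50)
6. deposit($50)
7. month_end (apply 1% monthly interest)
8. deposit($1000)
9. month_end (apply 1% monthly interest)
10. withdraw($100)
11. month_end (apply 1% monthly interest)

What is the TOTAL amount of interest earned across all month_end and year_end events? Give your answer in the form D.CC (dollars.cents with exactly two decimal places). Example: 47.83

Answer: 625.07

Derivation:
After 1 (month_end (apply 1% monthly interest)): balance=$2020.00 total_interest=$20.00
After 2 (year_end (apply 12% annual interest)): balance=$2262.40 total_interest=$262.40
After 3 (withdraw($50)): balance=$2212.40 total_interest=$262.40
After 4 (year_end (apply 12% annual interest)): balance=$2477.88 total_interest=$527.88
After 5 (deposit($50)): balance=$2527.88 total_interest=$527.88
After 6 (deposit($50)): balance=$2577.88 total_interest=$527.88
After 7 (month_end (apply 1% monthly interest)): balance=$2603.65 total_interest=$553.65
After 8 (deposit($1000)): balance=$3603.65 total_interest=$553.65
After 9 (month_end (apply 1% monthly interest)): balance=$3639.68 total_interest=$589.68
After 10 (withdraw($100)): balance=$3539.68 total_interest=$589.68
After 11 (month_end (apply 1% monthly interest)): balance=$3575.07 total_interest=$625.07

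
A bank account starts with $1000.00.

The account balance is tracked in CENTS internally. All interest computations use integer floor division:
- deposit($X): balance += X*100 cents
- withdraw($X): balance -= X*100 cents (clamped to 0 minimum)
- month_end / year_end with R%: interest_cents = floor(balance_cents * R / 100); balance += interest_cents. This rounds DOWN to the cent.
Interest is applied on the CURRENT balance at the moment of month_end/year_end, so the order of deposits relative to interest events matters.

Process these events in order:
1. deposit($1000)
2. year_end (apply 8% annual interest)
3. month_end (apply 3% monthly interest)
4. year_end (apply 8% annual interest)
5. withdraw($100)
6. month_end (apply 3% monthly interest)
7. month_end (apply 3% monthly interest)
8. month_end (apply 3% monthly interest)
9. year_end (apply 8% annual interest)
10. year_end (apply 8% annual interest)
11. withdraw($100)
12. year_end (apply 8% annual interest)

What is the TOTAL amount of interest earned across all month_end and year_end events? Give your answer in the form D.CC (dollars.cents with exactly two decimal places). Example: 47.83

Answer: 1261.80

Derivation:
After 1 (deposit($1000)): balance=$2000.00 total_interest=$0.00
After 2 (year_end (apply 8% annual interest)): balance=$2160.00 total_interest=$160.00
After 3 (month_end (apply 3% monthly interest)): balance=$2224.80 total_interest=$224.80
After 4 (year_end (apply 8% annual interest)): balance=$2402.78 total_interest=$402.78
After 5 (withdraw($100)): balance=$2302.78 total_interest=$402.78
After 6 (month_end (apply 3% monthly interest)): balance=$2371.86 total_interest=$471.86
After 7 (month_end (apply 3% monthly interest)): balance=$2443.01 total_interest=$543.01
After 8 (month_end (apply 3% monthly interest)): balance=$2516.30 total_interest=$616.30
After 9 (year_end (apply 8% annual interest)): balance=$2717.60 total_interest=$817.60
After 10 (year_end (apply 8% annual interest)): balance=$2935.00 total_interest=$1035.00
After 11 (withdraw($100)): balance=$2835.00 total_interest=$1035.00
After 12 (year_end (apply 8% annual interest)): balance=$3061.80 total_interest=$1261.80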